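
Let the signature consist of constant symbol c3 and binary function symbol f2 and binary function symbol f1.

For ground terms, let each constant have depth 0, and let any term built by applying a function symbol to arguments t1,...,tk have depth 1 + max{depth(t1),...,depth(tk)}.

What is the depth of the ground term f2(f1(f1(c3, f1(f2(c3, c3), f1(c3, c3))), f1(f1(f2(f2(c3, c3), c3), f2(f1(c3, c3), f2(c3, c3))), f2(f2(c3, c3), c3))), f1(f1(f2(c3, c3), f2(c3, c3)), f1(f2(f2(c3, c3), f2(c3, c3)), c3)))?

depth(f2(c3, c3)) = 1 + max(0, 0) = 1
depth(f1(c3, c3)) = 1 + max(0, 0) = 1
depth(f1(f2(c3, c3), f1(c3, c3))) = 1 + max(1, 1) = 2
depth(f1(c3, f1(f2(c3, c3), f1(c3, c3)))) = 1 + max(0, 2) = 3
depth(f2(f2(c3, c3), c3)) = 1 + max(1, 0) = 2
depth(f2(f1(c3, c3), f2(c3, c3))) = 1 + max(1, 1) = 2
depth(f1(f2(f2(c3, c3), c3), f2(f1(c3, c3), f2(c3, c3)))) = 1 + max(2, 2) = 3
depth(f1(f1(f2(f2(c3, c3), c3), f2(f1(c3, c3), f2(c3, c3))), f2(f2(c3, c3), c3))) = 1 + max(3, 2) = 4
depth(f1(f1(c3, f1(f2(c3, c3), f1(c3, c3))), f1(f1(f2(f2(c3, c3), c3), f2(f1(c3, c3), f2(c3, c3))), f2(f2(c3, c3), c3)))) = 1 + max(3, 4) = 5
depth(f1(f2(c3, c3), f2(c3, c3))) = 1 + max(1, 1) = 2
depth(f2(f2(c3, c3), f2(c3, c3))) = 1 + max(1, 1) = 2
depth(f1(f2(f2(c3, c3), f2(c3, c3)), c3)) = 1 + max(2, 0) = 3
depth(f1(f1(f2(c3, c3), f2(c3, c3)), f1(f2(f2(c3, c3), f2(c3, c3)), c3))) = 1 + max(2, 3) = 4
depth(f2(f1(f1(c3, f1(f2(c3, c3), f1(c3, c3))), f1(f1(f2(f2(c3, c3), c3), f2(f1(c3, c3), f2(c3, c3))), f2(f2(c3, c3), c3))), f1(f1(f2(c3, c3), f2(c3, c3)), f1(f2(f2(c3, c3), f2(c3, c3)), c3)))) = 1 + max(5, 4) = 6

6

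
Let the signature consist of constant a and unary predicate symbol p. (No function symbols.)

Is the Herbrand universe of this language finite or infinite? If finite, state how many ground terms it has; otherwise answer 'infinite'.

There are no function symbols, so the only ground term is the single constant.
The Herbrand universe is {a}, finite with 1 element.

1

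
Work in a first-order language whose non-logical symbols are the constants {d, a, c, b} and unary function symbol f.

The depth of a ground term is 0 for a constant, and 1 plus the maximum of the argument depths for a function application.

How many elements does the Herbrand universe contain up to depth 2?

12

Let N_k = |{terms of depth ≤ k}|. Then N_0 = 4 and N_k = 4 + N_{k-1} for k ≥ 1 (one summand per function symbol, arity giving the exponent).
N_0 = 4
N_1 = 4 + 4 = 8
N_2 = 4 + 8 = 12
Explicitly: d, a, c, b, f(d), f(a), f(c), f(b), f(f(d)), f(f(a)), f(f(c)), f(f(b)).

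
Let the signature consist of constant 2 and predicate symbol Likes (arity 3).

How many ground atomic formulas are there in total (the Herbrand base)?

1

With no function symbols, the Herbrand universe is just the 1 constant.
Ground atoms per predicate: Likes: 1^3 = 1.
Herbrand base size = 1 = 1.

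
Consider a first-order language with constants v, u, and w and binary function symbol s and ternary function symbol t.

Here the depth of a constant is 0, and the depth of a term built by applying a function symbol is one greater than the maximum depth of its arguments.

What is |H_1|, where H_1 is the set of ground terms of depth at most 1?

39

If N_k denotes the number of depth-≤k ground terms, the 3 constants give N_0 = 3, and each function symbol of arity r contributes N_{k-1}^r new terms at level k: N_k = 3 + N_{k-1}^2 + N_{k-1}^3.
N_0 = 3
N_1 = 3 + 3^2 + 3^3 = 39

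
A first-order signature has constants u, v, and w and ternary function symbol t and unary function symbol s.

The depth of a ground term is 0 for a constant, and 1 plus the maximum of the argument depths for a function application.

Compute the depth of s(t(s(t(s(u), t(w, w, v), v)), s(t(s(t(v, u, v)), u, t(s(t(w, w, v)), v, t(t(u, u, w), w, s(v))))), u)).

depth(s(u)) = 1 + depth(u) = 1 + 0 = 1
depth(t(w, w, v)) = 1 + max(0, 0, 0) = 1
depth(t(s(u), t(w, w, v), v)) = 1 + max(1, 1, 0) = 2
depth(s(t(s(u), t(w, w, v), v))) = 1 + depth(t(s(u), t(w, w, v), v)) = 1 + 2 = 3
depth(t(v, u, v)) = 1 + max(0, 0, 0) = 1
depth(s(t(v, u, v))) = 1 + depth(t(v, u, v)) = 1 + 1 = 2
depth(s(t(w, w, v))) = 1 + depth(t(w, w, v)) = 1 + 1 = 2
depth(t(u, u, w)) = 1 + max(0, 0, 0) = 1
depth(s(v)) = 1 + depth(v) = 1 + 0 = 1
depth(t(t(u, u, w), w, s(v))) = 1 + max(1, 0, 1) = 2
depth(t(s(t(w, w, v)), v, t(t(u, u, w), w, s(v)))) = 1 + max(2, 0, 2) = 3
depth(t(s(t(v, u, v)), u, t(s(t(w, w, v)), v, t(t(u, u, w), w, s(v))))) = 1 + max(2, 0, 3) = 4
depth(s(t(s(t(v, u, v)), u, t(s(t(w, w, v)), v, t(t(u, u, w), w, s(v)))))) = 1 + depth(t(s(t(v, u, v)), u, t(s(t(w, w, v)), v, t(t(u, u, w), w, s(v))))) = 1 + 4 = 5
depth(t(s(t(s(u), t(w, w, v), v)), s(t(s(t(v, u, v)), u, t(s(t(w, w, v)), v, t(t(u, u, w), w, s(v))))), u)) = 1 + max(3, 5, 0) = 6
depth(s(t(s(t(s(u), t(w, w, v), v)), s(t(s(t(v, u, v)), u, t(s(t(w, w, v)), v, t(t(u, u, w), w, s(v))))), u))) = 1 + depth(t(s(t(s(u), t(w, w, v), v)), s(t(s(t(v, u, v)), u, t(s(t(w, w, v)), v, t(t(u, u, w), w, s(v))))), u)) = 1 + 6 = 7

7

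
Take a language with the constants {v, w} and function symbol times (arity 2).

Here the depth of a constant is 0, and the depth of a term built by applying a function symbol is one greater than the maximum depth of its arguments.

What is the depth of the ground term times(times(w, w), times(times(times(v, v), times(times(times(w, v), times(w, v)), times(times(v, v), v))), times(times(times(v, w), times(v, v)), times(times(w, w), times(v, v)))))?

depth(times(w, w)) = 1 + max(0, 0) = 1
depth(times(v, v)) = 1 + max(0, 0) = 1
depth(times(w, v)) = 1 + max(0, 0) = 1
depth(times(times(w, v), times(w, v))) = 1 + max(1, 1) = 2
depth(times(times(v, v), v)) = 1 + max(1, 0) = 2
depth(times(times(times(w, v), times(w, v)), times(times(v, v), v))) = 1 + max(2, 2) = 3
depth(times(times(v, v), times(times(times(w, v), times(w, v)), times(times(v, v), v)))) = 1 + max(1, 3) = 4
depth(times(v, w)) = 1 + max(0, 0) = 1
depth(times(times(v, w), times(v, v))) = 1 + max(1, 1) = 2
depth(times(times(w, w), times(v, v))) = 1 + max(1, 1) = 2
depth(times(times(times(v, w), times(v, v)), times(times(w, w), times(v, v)))) = 1 + max(2, 2) = 3
depth(times(times(times(v, v), times(times(times(w, v), times(w, v)), times(times(v, v), v))), times(times(times(v, w), times(v, v)), times(times(w, w), times(v, v))))) = 1 + max(4, 3) = 5
depth(times(times(w, w), times(times(times(v, v), times(times(times(w, v), times(w, v)), times(times(v, v), v))), times(times(times(v, w), times(v, v)), times(times(w, w), times(v, v)))))) = 1 + max(1, 5) = 6

6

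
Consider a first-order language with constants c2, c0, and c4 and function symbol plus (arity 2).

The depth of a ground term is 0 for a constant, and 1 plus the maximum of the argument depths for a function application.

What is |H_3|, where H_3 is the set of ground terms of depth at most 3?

Write N_k for the number of ground terms of depth ≤ k. A term of depth ≤ k is either a constant or a function symbol applied to arguments of depth ≤ k−1, so N_k = 3 + N_{k-1}^2.
N_0 = 3
N_1 = 3 + 3^2 = 12
N_2 = 3 + 12^2 = 147
N_3 = 3 + 147^2 = 21612

21612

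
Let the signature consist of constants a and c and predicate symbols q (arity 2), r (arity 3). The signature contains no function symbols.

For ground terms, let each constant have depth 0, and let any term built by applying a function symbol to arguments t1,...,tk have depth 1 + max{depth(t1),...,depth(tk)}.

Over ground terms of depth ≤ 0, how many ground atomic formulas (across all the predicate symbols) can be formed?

12

First count ground terms of depth ≤ 0.
With no function symbols every ground term is a constant, so there are exactly 2 ground terms at every depth bound.
N_0 = 2
Explicitly: a, c.
So |H| = 2.
A ground atom is a predicate applied to a tuple of terms from H, so the count is the sum over predicates of |H|^arity:
  q: 2^2 = 4;  r: 2^3 = 8
Total ground atoms: 4 + 8 = 12.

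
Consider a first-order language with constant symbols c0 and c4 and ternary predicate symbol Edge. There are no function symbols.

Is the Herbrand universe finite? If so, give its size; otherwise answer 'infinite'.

There are no function symbols, so every ground term is one of the 2 constants.
The Herbrand universe is {c0, c4}, which is finite with 2 elements.

2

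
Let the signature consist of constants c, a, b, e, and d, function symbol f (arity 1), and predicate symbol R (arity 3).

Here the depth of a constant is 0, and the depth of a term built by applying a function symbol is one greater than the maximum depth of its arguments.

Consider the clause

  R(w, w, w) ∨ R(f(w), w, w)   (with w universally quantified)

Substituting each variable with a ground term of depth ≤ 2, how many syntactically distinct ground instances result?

Ground terms of depth ≤ 2:
  Let N_k count ground terms of depth at most k. Each non-constant term of depth ≤ k is some function symbol applied to depth-≤(k−1) arguments, giving N_k = 5 + N_{k-1}.
  N_0 = 5
  N_1 = 5 + 5 = 10
  N_2 = 5 + 10 = 15
So there are 15 ground terms available for substitution.
The clause has 1 distinct variable (w), which appears in the body. In the free term algebra distinct substitutions yield syntactically distinct ground instances.
Number of ground instances = 15.

15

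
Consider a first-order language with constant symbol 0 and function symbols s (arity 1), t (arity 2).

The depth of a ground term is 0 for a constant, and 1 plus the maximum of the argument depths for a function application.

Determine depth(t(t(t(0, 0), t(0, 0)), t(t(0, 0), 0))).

3

depth(t(0, 0)) = 1 + max(0, 0) = 1
depth(t(t(0, 0), t(0, 0))) = 1 + max(1, 1) = 2
depth(t(t(0, 0), 0)) = 1 + max(1, 0) = 2
depth(t(t(t(0, 0), t(0, 0)), t(t(0, 0), 0))) = 1 + max(2, 2) = 3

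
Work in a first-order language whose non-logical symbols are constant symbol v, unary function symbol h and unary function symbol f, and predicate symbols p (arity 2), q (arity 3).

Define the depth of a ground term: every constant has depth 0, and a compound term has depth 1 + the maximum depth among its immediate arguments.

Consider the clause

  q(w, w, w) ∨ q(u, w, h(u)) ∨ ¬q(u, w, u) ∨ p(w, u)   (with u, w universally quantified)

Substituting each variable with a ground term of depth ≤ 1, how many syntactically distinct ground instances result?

Ground terms of depth ≤ 1:
  Let N_k = |{terms of depth ≤ k}|. Then N_0 = 1 and N_k = 1 + N_{k-1} + N_{k-1} for k ≥ 1 (one summand per function symbol, arity giving the exponent).
  N_0 = 1
  N_1 = 1 + 1 + 1 = 3
  Explicitly: v, h(v), f(v).
So there are 3 ground terms available for substitution.
The clause has 2 distinct variables (u, w), each appearing in the body. In the free term algebra distinct substitutions yield syntactically distinct ground instances.
Number of ground instances = 3^2 = 9.

9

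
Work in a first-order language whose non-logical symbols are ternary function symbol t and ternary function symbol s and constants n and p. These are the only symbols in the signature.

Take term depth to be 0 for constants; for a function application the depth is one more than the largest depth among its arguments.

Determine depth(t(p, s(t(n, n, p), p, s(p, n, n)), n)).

depth(t(n, n, p)) = 1 + max(0, 0, 0) = 1
depth(s(p, n, n)) = 1 + max(0, 0, 0) = 1
depth(s(t(n, n, p), p, s(p, n, n))) = 1 + max(1, 0, 1) = 2
depth(t(p, s(t(n, n, p), p, s(p, n, n)), n)) = 1 + max(0, 2, 0) = 3

3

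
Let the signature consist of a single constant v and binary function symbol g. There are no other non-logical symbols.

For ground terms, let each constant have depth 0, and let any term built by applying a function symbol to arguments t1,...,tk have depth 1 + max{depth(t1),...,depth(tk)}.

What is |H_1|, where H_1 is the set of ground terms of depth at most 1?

2

Write N_k for the number of ground terms of depth ≤ k. A term of depth ≤ k is either a constant or a function symbol applied to arguments of depth ≤ k−1, so N_k = 1 + N_{k-1}^2.
N_0 = 1
N_1 = 1 + 1^2 = 2
Explicitly: v, g(v, v).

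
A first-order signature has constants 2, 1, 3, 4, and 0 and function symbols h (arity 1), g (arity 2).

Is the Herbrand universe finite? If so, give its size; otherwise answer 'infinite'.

The signature has at least one function symbol (h, arity 1) and at least one constant (2).
Iterating h gives infinitely many distinct ground terms: 2, h(2), h(h(2)), ...
So the Herbrand universe is infinite.

infinite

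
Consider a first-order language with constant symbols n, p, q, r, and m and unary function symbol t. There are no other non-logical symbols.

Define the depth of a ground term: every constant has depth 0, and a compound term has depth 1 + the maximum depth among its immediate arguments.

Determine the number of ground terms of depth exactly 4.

5

Write N_k for the number of ground terms of depth ≤ k. A term of depth ≤ k is either a constant or a function symbol applied to arguments of depth ≤ k−1, so N_k = 5 + N_{k-1}.
N_0 = 5
N_1 = 5 + 5 = 10
N_2 = 5 + 10 = 15
N_3 = 5 + 15 = 20
N_4 = 5 + 20 = 25
Terms of depth exactly 4: N_4 − N_3 = 25 − 20 = 5.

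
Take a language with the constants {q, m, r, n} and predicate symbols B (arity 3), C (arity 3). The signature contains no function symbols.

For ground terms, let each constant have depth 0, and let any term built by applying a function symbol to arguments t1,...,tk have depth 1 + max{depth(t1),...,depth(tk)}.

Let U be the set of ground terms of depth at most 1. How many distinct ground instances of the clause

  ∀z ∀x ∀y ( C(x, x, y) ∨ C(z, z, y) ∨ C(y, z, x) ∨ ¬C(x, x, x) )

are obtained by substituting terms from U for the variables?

Ground terms of depth ≤ 1:
  With no function symbols every ground term is a constant, so there are exactly 4 ground terms at every depth bound.
  N_0 = 4
  N_1 = 4
  Explicitly: q, m, r, n.
So there are 4 ground terms available for substitution.
Each of z, x, y ranges independently over the available ground terms, and distinct assignments produce distinct instances.
Number of ground instances = 4^3 = 64.

64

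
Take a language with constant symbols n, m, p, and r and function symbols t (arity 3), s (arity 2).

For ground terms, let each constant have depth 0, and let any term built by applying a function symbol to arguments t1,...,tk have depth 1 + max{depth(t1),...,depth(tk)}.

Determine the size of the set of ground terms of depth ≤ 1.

Write N_k for the number of ground terms of depth ≤ k. A term of depth ≤ k is either a constant or a function symbol applied to arguments of depth ≤ k−1, so N_k = 4 + N_{k-1}^3 + N_{k-1}^2.
N_0 = 4
N_1 = 4 + 4^3 + 4^2 = 84

84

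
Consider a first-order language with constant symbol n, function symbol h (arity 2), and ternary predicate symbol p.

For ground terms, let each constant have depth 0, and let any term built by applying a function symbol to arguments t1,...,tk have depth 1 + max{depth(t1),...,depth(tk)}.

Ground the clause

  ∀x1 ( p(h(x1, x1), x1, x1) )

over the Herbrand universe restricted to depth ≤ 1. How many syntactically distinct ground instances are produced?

2

Ground terms of depth ≤ 1:
  Let N_k count ground terms of depth at most k. Each non-constant term of depth ≤ k is some function symbol applied to depth-≤(k−1) arguments, giving N_k = 1 + N_{k-1}^2.
  N_0 = 1
  N_1 = 1 + 1^2 = 2
So there are 2 ground terms available for substitution.
The body mentions the single quantified variable x1; since ground terms form a free algebra, no two substitutions collapse to the same formula.
Number of ground instances = 2.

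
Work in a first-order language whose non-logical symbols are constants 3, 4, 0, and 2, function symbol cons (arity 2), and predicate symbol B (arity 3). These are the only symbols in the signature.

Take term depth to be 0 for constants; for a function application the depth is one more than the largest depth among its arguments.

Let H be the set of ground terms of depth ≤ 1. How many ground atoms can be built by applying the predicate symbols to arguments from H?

First count ground terms of depth ≤ 1.
Count level by level. With function symbols cons/2, the terms of depth ≤ k are the 4 constants together with each function applied to depth-≤(k−1) tuples, so N_k = 4 + N_{k-1}^2.
N_0 = 4
N_1 = 4 + 4^2 = 20
So |H| = 20.
Each predicate of arity r yields |H|^r ground atoms (one per choice of an r-tuple from H):
  B: 20^3 = 8000
Total ground atoms: 8000.

8000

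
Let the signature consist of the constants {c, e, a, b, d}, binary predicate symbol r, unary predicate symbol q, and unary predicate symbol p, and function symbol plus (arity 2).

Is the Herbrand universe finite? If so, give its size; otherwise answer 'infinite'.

infinite

The signature has at least one function symbol (plus, arity 2) and at least one constant (c).
Iterating plus gives infinitely many distinct ground terms: c, plus(c, c), plus(plus(c, c), plus(c, c)), ...
So the Herbrand universe is infinite.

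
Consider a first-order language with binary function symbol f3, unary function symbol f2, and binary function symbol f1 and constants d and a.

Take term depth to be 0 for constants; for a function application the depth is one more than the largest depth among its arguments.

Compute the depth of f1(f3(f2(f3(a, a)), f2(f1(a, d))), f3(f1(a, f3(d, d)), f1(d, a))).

4

depth(f3(a, a)) = 1 + max(0, 0) = 1
depth(f2(f3(a, a))) = 1 + depth(f3(a, a)) = 1 + 1 = 2
depth(f1(a, d)) = 1 + max(0, 0) = 1
depth(f2(f1(a, d))) = 1 + depth(f1(a, d)) = 1 + 1 = 2
depth(f3(f2(f3(a, a)), f2(f1(a, d)))) = 1 + max(2, 2) = 3
depth(f3(d, d)) = 1 + max(0, 0) = 1
depth(f1(a, f3(d, d))) = 1 + max(0, 1) = 2
depth(f1(d, a)) = 1 + max(0, 0) = 1
depth(f3(f1(a, f3(d, d)), f1(d, a))) = 1 + max(2, 1) = 3
depth(f1(f3(f2(f3(a, a)), f2(f1(a, d))), f3(f1(a, f3(d, d)), f1(d, a)))) = 1 + max(3, 3) = 4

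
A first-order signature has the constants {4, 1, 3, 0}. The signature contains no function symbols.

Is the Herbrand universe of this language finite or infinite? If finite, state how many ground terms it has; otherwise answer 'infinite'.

There are no function symbols, so every ground term is one of the 4 constants.
The Herbrand universe is {4, 1, 3, 0}, which is finite with 4 elements.

4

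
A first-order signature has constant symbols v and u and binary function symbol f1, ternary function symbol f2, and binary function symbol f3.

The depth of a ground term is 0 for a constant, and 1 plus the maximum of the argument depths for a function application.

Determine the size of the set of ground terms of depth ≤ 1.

Let N_k = |{terms of depth ≤ k}|. Then N_0 = 2 and N_k = 2 + N_{k-1}^2 + N_{k-1}^3 + N_{k-1}^2 for k ≥ 1 (one summand per function symbol, arity giving the exponent).
N_0 = 2
N_1 = 2 + 2^2 + 2^3 + 2^2 = 18

18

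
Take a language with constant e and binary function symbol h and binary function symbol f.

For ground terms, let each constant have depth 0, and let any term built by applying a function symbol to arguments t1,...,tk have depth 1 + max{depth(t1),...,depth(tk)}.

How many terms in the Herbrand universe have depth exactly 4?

1044736

Write N_k for the number of ground terms of depth ≤ k. A term of depth ≤ k is either a constant or a function symbol applied to arguments of depth ≤ k−1, so N_k = 1 + N_{k-1}^2 + N_{k-1}^2.
N_0 = 1
N_1 = 1 + 1^2 + 1^2 = 3
N_2 = 1 + 3^2 + 3^2 = 19
N_3 = 1 + 19^2 + 19^2 = 723
N_4 = 1 + 723^2 + 723^2 = 1045459
Terms of depth exactly 4: N_4 − N_3 = 1045459 − 723 = 1044736.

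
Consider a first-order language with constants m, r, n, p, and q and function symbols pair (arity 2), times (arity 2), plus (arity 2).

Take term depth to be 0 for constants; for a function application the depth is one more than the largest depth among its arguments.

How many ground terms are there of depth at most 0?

5

Write N_k for the number of ground terms of depth ≤ k. A term of depth ≤ k is either a constant or a function symbol applied to arguments of depth ≤ k−1, so N_k = 5 + N_{k-1}^2 + N_{k-1}^2 + N_{k-1}^2.
N_0 = 5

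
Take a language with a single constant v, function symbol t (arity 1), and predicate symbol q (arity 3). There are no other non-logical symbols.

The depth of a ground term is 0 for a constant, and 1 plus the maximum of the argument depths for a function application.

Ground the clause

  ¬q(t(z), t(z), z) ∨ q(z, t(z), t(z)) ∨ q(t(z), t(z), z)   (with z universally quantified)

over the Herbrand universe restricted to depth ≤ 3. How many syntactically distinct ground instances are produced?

4

Ground terms of depth ≤ 3:
  Count level by level. With function symbols t/1, the terms of depth ≤ k are the 1 constant together with each function applied to depth-≤(k−1) tuples, so N_k = 1 + N_{k-1}.
  N_0 = 1
  N_1 = 1 + 1 = 2
  N_2 = 1 + 2 = 3
  N_3 = 1 + 3 = 4
  Explicitly: v, t(v), t(t(v)), t(t(t(v))).
So there are 4 ground terms available for substitution.
The body mentions the single quantified variable z; since ground terms form a free algebra, no two substitutions collapse to the same formula.
Number of ground instances = 4.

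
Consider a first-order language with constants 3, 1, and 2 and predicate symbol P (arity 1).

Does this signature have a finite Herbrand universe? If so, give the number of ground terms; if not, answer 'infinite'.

There are no function symbols, so every ground term is one of the 3 constants.
The Herbrand universe is {3, 1, 2}, which is finite with 3 elements.

3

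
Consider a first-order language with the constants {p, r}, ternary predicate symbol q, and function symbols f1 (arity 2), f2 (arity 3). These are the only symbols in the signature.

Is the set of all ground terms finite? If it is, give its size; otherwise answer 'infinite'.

The signature has at least one function symbol (f1, arity 2) and at least one constant (p).
Iterating f1 gives infinitely many distinct ground terms: p, f1(p, p), f1(f1(p, p), f1(p, p)), ...
So the Herbrand universe is infinite.

infinite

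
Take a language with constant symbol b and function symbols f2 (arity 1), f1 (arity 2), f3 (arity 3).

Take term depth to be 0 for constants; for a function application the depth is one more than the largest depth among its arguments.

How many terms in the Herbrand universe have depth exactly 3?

621351

Let N_k count ground terms of depth at most k. Each non-constant term of depth ≤ k is some function symbol applied to depth-≤(k−1) arguments, giving N_k = 1 + N_{k-1} + N_{k-1}^2 + N_{k-1}^3.
N_0 = 1
N_1 = 1 + 1 + 1^2 + 1^3 = 4
N_2 = 1 + 4 + 4^2 + 4^3 = 85
N_3 = 1 + 85 + 85^2 + 85^3 = 621436
Terms of depth exactly 3: N_3 − N_2 = 621436 − 85 = 621351.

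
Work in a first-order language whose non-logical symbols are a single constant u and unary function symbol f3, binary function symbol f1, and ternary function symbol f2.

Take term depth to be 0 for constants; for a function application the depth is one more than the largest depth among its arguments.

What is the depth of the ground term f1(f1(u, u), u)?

2

depth(f1(u, u)) = 1 + max(0, 0) = 1
depth(f1(f1(u, u), u)) = 1 + max(1, 0) = 2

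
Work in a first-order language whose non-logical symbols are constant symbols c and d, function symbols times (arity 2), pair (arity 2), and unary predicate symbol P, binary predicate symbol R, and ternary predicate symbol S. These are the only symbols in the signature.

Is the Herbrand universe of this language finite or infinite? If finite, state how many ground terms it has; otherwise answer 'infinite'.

infinite

The signature has at least one function symbol (times, arity 2) and at least one constant (c).
Iterating times gives infinitely many distinct ground terms: c, times(c, c), times(times(c, c), times(c, c)), ...
So the Herbrand universe is infinite.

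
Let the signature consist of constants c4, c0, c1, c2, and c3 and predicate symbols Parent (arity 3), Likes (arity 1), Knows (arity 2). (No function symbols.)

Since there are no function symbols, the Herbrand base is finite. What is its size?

155

With no function symbols, the Herbrand universe is just the 5 constants.
Ground atoms per predicate: Parent: 5^3 = 125, Likes: 5, Knows: 5^2 = 25.
Herbrand base size = 125 + 5 + 25 = 155.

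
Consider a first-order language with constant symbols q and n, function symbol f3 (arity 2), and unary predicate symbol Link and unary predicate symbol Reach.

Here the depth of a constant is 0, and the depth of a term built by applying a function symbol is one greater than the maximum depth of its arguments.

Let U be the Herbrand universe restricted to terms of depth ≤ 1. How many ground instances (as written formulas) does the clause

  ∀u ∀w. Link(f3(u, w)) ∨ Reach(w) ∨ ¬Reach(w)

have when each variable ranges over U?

36

Ground terms of depth ≤ 1:
  Write N_k for the number of ground terms of depth ≤ k. A term of depth ≤ k is either a constant or a function symbol applied to arguments of depth ≤ k−1, so N_k = 2 + N_{k-1}^2.
  N_0 = 2
  N_1 = 2 + 2^2 = 6
So there are 6 ground terms available for substitution.
The clause has 2 distinct variables (u, w), each appearing in the body. In the free term algebra distinct substitutions yield syntactically distinct ground instances.
Number of ground instances = 6^2 = 36.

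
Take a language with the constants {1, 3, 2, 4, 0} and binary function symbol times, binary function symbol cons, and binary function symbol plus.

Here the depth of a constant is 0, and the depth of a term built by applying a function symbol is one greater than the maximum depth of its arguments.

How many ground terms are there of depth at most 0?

Let N_k count ground terms of depth at most k. Each non-constant term of depth ≤ k is some function symbol applied to depth-≤(k−1) arguments, giving N_k = 5 + N_{k-1}^2 + N_{k-1}^2 + N_{k-1}^2.
N_0 = 5
Explicitly: 1, 3, 2, 4, 0.

5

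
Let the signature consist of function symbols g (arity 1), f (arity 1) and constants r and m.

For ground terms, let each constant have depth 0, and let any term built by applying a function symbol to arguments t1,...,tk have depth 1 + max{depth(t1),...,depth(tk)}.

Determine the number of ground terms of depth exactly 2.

8

Write N_k for the number of ground terms of depth ≤ k. A term of depth ≤ k is either a constant or a function symbol applied to arguments of depth ≤ k−1, so N_k = 2 + N_{k-1} + N_{k-1}.
N_0 = 2
N_1 = 2 + 2 + 2 = 6
N_2 = 2 + 6 + 6 = 14
Terms of depth exactly 2: N_2 − N_1 = 14 − 6 = 8.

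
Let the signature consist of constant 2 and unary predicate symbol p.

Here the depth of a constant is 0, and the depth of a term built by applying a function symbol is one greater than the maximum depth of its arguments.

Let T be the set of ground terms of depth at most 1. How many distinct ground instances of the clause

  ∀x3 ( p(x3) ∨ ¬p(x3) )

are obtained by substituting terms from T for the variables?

1

Ground terms of depth ≤ 1:
  With no function symbols every ground term is a constant, so there is exactly 1 ground term at every depth bound.
  N_0 = 1
  N_1 = 1
So there is exactly 1 ground term available for substitution.
There is 1 variable to instantiate (x3),  occurring in at least one literal, so different choices give different ground instances.
Number of ground instances = 1.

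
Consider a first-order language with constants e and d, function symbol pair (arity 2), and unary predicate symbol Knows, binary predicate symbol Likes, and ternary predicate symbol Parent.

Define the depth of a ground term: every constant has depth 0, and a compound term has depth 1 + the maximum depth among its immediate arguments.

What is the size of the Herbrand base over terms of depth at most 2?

56354

First count ground terms of depth ≤ 2.
Let N_k = |{terms of depth ≤ k}|. Then N_0 = 2 and N_k = 2 + N_{k-1}^2 for k ≥ 1 (one summand per function symbol, arity giving the exponent).
N_0 = 2
N_1 = 2 + 2^2 = 6
N_2 = 2 + 6^2 = 38
So |H| = 38.
Each predicate of arity r yields |H|^r ground atoms (one per choice of an r-tuple from H):
  Knows: 38;  Likes: 38^2 = 1444;  Parent: 38^3 = 54872
Total ground atoms: 38 + 1444 + 54872 = 56354.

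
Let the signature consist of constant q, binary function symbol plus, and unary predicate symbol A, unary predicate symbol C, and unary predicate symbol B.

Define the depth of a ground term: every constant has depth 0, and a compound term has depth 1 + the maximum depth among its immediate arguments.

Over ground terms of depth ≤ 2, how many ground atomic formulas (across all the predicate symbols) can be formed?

15

First count ground terms of depth ≤ 2.
Let N_k = |{terms of depth ≤ k}|. Then N_0 = 1 and N_k = 1 + N_{k-1}^2 for k ≥ 1 (one summand per function symbol, arity giving the exponent).
N_0 = 1
N_1 = 1 + 1^2 = 2
N_2 = 1 + 2^2 = 5
Explicitly: q, plus(q, q), plus(q, plus(q, q)), plus(plus(q, q), q), plus(plus(q, q), plus(q, q)).
So |H| = 5.
For each predicate symbol, the number of ground atoms is |H| raised to its arity; summing:
  A: 5;  C: 5;  B: 5
Total ground atoms: 5 + 5 + 5 = 15.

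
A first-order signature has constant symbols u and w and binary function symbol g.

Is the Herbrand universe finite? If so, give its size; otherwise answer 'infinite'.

The signature has at least one function symbol (g, arity 2) and at least one constant (u).
Iterating g gives infinitely many distinct ground terms: u, g(u, u), g(g(u, u), g(u, u)), ...
So the Herbrand universe is infinite.

infinite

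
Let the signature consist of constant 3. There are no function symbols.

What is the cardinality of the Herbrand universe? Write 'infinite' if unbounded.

1

There are no function symbols, so the only ground term is the single constant.
The Herbrand universe is {3}, finite with 1 element.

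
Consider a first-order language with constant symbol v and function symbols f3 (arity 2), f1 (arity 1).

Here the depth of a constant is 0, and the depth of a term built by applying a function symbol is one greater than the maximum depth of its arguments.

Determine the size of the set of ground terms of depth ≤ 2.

If N_k denotes the number of depth-≤k ground terms, the 1 constant gives N_0 = 1, and each function symbol of arity r contributes N_{k-1}^r new terms at level k: N_k = 1 + N_{k-1}^2 + N_{k-1}.
N_0 = 1
N_1 = 1 + 1^2 + 1 = 3
N_2 = 1 + 3^2 + 3 = 13

13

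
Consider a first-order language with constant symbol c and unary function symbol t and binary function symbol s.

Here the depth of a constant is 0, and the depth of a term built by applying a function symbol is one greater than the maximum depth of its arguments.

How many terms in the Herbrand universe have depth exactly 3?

Let N_k = |{terms of depth ≤ k}|. Then N_0 = 1 and N_k = 1 + N_{k-1} + N_{k-1}^2 for k ≥ 1 (one summand per function symbol, arity giving the exponent).
N_0 = 1
N_1 = 1 + 1 + 1^2 = 3
N_2 = 1 + 3 + 3^2 = 13
N_3 = 1 + 13 + 13^2 = 183
Terms of depth exactly 3: N_3 − N_2 = 183 − 13 = 170.

170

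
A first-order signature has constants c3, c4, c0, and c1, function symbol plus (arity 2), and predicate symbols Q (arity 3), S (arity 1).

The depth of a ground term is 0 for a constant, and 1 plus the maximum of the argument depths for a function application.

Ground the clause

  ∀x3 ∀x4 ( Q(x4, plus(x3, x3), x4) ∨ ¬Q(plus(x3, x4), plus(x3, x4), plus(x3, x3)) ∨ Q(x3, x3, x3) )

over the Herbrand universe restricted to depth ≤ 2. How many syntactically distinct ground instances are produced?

163216

Ground terms of depth ≤ 2:
  If N_k denotes the number of depth-≤k ground terms, the 4 constants give N_0 = 4, and each function symbol of arity r contributes N_{k-1}^r new terms at level k: N_k = 4 + N_{k-1}^2.
  N_0 = 4
  N_1 = 4 + 4^2 = 20
  N_2 = 4 + 20^2 = 404
So there are 404 ground terms available for substitution.
The clause has 2 distinct variables (x3, x4), each appearing in the body. In the free term algebra distinct substitutions yield syntactically distinct ground instances.
Number of ground instances = 404^2 = 163216.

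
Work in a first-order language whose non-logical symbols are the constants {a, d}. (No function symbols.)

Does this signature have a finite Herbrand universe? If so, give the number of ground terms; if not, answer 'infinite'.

2

There are no function symbols, so every ground term is one of the 2 constants.
The Herbrand universe is {a, d}, which is finite with 2 elements.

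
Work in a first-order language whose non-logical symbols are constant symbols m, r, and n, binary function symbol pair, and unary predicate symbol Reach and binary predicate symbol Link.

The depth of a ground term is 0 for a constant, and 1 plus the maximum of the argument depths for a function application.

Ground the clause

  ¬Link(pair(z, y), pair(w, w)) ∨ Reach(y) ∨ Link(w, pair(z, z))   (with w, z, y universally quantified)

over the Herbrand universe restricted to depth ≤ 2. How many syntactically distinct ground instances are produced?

3176523

Ground terms of depth ≤ 2:
  Write N_k for the number of ground terms of depth ≤ k. A term of depth ≤ k is either a constant or a function symbol applied to arguments of depth ≤ k−1, so N_k = 3 + N_{k-1}^2.
  N_0 = 3
  N_1 = 3 + 3^2 = 12
  N_2 = 3 + 12^2 = 147
So there are 147 ground terms available for substitution.
The clause has 3 distinct variables (w, z, y), each appearing in the body. In the free term algebra distinct substitutions yield syntactically distinct ground instances.
Number of ground instances = 147^3 = 3176523.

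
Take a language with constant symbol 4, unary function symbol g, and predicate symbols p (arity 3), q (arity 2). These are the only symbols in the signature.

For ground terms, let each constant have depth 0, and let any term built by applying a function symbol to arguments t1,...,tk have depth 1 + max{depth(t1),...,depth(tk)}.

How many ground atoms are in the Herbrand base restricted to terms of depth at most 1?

First count ground terms of depth ≤ 1.
Write N_k for the number of ground terms of depth ≤ k. A term of depth ≤ k is either a constant or a function symbol applied to arguments of depth ≤ k−1, so N_k = 1 + N_{k-1}.
N_0 = 1
N_1 = 1 + 1 = 2
Explicitly: 4, g(4).
So |H| = 2.
Each predicate of arity r yields |H|^r ground atoms (one per choice of an r-tuple from H):
  p: 2^3 = 8;  q: 2^2 = 4
Total ground atoms: 8 + 4 = 12.

12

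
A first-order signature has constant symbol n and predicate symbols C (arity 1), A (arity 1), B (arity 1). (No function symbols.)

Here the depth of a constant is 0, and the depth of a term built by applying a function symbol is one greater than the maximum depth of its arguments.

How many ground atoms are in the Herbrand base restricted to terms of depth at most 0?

3

First count ground terms of depth ≤ 0.
With no function symbols every ground term is a constant, so there is exactly 1 ground term at every depth bound.
N_0 = 1
So |H| = 1.
A ground atom is a predicate applied to a tuple of terms from H, so the count is the sum over predicates of |H|^arity:
  C: 1;  A: 1;  B: 1
Total ground atoms: 1 + 1 + 1 = 3.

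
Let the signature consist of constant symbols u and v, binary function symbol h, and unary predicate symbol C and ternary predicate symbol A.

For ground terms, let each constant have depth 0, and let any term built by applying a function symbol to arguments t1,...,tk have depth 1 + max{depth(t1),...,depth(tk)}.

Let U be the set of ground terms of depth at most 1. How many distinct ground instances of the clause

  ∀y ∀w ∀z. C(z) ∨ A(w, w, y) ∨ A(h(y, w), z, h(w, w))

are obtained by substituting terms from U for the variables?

Ground terms of depth ≤ 1:
  Let N_k count ground terms of depth at most k. Each non-constant term of depth ≤ k is some function symbol applied to depth-≤(k−1) arguments, giving N_k = 2 + N_{k-1}^2.
  N_0 = 2
  N_1 = 2 + 2^2 = 6
  Explicitly: u, v, h(u, u), h(u, v), h(v, u), h(v, v).
So there are 6 ground terms available for substitution.
There are 3 variables to instantiate (y, w, z), each occurring in at least one literal, so different choices give different ground instances.
Number of ground instances = 6^3 = 216.

216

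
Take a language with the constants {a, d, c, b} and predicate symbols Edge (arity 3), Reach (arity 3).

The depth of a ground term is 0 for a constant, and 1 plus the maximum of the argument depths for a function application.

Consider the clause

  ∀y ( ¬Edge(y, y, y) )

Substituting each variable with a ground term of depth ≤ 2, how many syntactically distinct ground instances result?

4

Ground terms of depth ≤ 2:
  With no function symbols every ground term is a constant, so there are exactly 4 ground terms at every depth bound.
  N_0 = 4
  N_1 = 4
  N_2 = 4
So there are 4 ground terms available for substitution.
The clause has 1 distinct variable (y), which appears in the body. In the free term algebra distinct substitutions yield syntactically distinct ground instances.
Number of ground instances = 4.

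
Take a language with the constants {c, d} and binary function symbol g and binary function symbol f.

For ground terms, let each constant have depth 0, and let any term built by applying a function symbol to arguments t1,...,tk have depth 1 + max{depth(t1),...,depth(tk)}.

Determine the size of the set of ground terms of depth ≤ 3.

81610

Let N_k count ground terms of depth at most k. Each non-constant term of depth ≤ k is some function symbol applied to depth-≤(k−1) arguments, giving N_k = 2 + N_{k-1}^2 + N_{k-1}^2.
N_0 = 2
N_1 = 2 + 2^2 + 2^2 = 10
N_2 = 2 + 10^2 + 10^2 = 202
N_3 = 2 + 202^2 + 202^2 = 81610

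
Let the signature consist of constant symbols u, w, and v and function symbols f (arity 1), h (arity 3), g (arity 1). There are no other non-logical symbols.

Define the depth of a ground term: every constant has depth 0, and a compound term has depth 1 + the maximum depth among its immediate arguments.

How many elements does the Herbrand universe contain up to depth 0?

3

Let N_k = |{terms of depth ≤ k}|. Then N_0 = 3 and N_k = 3 + N_{k-1} + N_{k-1}^3 + N_{k-1} for k ≥ 1 (one summand per function symbol, arity giving the exponent).
N_0 = 3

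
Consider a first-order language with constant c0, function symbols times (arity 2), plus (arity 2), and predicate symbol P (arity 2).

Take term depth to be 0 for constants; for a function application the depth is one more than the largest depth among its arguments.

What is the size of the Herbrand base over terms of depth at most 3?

First count ground terms of depth ≤ 3.
Write N_k for the number of ground terms of depth ≤ k. A term of depth ≤ k is either a constant or a function symbol applied to arguments of depth ≤ k−1, so N_k = 1 + N_{k-1}^2 + N_{k-1}^2.
N_0 = 1
N_1 = 1 + 1^2 + 1^2 = 3
N_2 = 1 + 3^2 + 3^2 = 19
N_3 = 1 + 19^2 + 19^2 = 723
So |H| = 723.
A ground atom is a predicate applied to a tuple of terms from H, so the count is the sum over predicates of |H|^arity:
  P: 723^2 = 522729
Total ground atoms: 522729.

522729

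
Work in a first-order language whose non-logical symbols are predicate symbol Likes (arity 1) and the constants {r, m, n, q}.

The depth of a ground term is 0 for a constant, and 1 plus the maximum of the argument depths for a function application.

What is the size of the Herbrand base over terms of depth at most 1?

First count ground terms of depth ≤ 1.
With no function symbols every ground term is a constant, so there are exactly 4 ground terms at every depth bound.
N_0 = 4
N_1 = 4
Explicitly: r, m, n, q.
So |H| = 4.
Ground atoms are formed by filling each argument slot of a predicate with a term from H, so an r-ary predicate gives |H|^r atoms:
  Likes: 4
Total ground atoms: 4.

4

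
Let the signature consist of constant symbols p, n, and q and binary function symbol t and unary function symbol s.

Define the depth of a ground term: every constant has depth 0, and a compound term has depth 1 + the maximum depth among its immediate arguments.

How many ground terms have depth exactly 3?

59052

Let N_k = |{terms of depth ≤ k}|. Then N_0 = 3 and N_k = 3 + N_{k-1}^2 + N_{k-1} for k ≥ 1 (one summand per function symbol, arity giving the exponent).
N_0 = 3
N_1 = 3 + 3^2 + 3 = 15
N_2 = 3 + 15^2 + 15 = 243
N_3 = 3 + 243^2 + 243 = 59295
Terms of depth exactly 3: N_3 − N_2 = 59295 − 243 = 59052.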